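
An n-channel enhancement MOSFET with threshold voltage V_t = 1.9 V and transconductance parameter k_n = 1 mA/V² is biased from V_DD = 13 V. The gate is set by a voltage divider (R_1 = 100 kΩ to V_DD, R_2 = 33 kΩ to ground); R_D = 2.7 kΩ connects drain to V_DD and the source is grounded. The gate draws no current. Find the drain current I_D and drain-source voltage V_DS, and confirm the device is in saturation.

V_G = V_DD·R_2/(R_1+R_2) = 13×33/133 = 3.23 V. With the source grounded, V_GS = V_G = 3.23 V.
Assume saturation: I_D = (k_n/2)(V_GS − V_t)² = (1/2)×(3.23 − 1.9)² = 0.5×1.33² = 0.879 mA.
V_DS = V_DD − I_D·R_D = 13 − 0.879×2.7 = 10.6 V.
Saturation requires V_DS ≥ V_GS − V_t = 1.33 V; 10.6 ≥ 1.33 ✓.

I_D ≈ 0.88 mA, V_DS ≈ 11 V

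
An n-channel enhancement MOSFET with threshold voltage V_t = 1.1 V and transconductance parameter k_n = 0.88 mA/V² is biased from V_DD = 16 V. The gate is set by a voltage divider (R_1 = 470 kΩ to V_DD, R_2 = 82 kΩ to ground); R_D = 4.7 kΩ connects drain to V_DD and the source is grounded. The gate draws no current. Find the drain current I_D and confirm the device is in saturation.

V_G = V_DD·R_2/(R_1+R_2) = 16×82/552 = 2.38 V. With the source grounded, V_GS = V_G = 2.38 V.
Assume saturation: I_D = (k_n/2)(V_GS − V_t)² = (0.88/2)×(2.38 − 1.1)² = 0.44×1.28² = 0.717 mA.
V_DS = V_DD − I_D·R_D = 16 − 0.717×4.7 = 12.6 V.
Saturation requires V_DS ≥ V_GS − V_t = 1.28 V; 12.6 ≥ 1.28 ✓.

I_D ≈ 0.72 mA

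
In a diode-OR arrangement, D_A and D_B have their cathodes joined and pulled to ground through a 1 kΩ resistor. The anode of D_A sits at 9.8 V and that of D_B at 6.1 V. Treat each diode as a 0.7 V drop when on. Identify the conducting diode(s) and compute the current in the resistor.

Only D_A conducts; I_R ≈ 9.1 mA

Assume both conduct. Then node N would need to be at both 9.8−0.7 = 9.1 V and 6.1−0.7 = 5.4 V, which is impossible.
Assume only D_A conducts: V_N = 9.8 − 0.7 = 9.1 V, so I_R = 9.1/1 = 9.1 mA.
Check D_B: its anode-to-cathode voltage is 6.1 − 9.1 = -3 V < 0.7 V, so it is off. The assumption is consistent.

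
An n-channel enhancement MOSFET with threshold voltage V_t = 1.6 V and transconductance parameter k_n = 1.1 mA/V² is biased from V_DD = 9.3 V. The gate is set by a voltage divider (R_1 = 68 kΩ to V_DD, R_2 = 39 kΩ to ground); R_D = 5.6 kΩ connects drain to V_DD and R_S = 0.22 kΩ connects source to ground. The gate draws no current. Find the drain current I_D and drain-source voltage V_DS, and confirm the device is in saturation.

I_D ≈ 1.3 mA, V_DS ≈ 2 V

V_G = V_DD·R_2/(R_1+R_2) = 9.3×39/107 = 3.39 V.
Assume saturation: I_D = (k_n/2)(V_GS − V_t)² with V_GS = V_G − I_D·R_S = 3.39 − 0.22·I_D.
Substituting gives 0.0266·I_D² − 1.43·I_D + 1.76 = 0, with roots I_D = 1.26 or 52.6 mA.
The root I_D = 52.6 mA gives V_GS = -8.18 V ≤ V_t, so take I_D = 1.26 mA.
Then V_GS = 3.11 V and V_DS = V_DD − I_D(R_D+R_S) = 9.3 − 1.26×5.82 = 1.97 V.
Saturation requires V_DS ≥ V_GS − V_t = 1.51 V; 1.97 ≥ 1.51 ✓.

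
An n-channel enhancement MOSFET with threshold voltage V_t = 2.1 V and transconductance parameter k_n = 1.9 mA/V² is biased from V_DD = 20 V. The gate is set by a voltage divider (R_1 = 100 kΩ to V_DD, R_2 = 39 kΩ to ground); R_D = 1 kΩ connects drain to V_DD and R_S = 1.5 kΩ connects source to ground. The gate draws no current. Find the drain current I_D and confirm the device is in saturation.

I_D ≈ 1.5 mA

V_G = V_DD·R_2/(R_1+R_2) = 20×39/139 = 5.61 V.
Assume saturation: I_D = (k_n/2)(V_GS − V_t)² with V_GS = V_G − I_D·R_S = 5.61 − 1.5·I_D.
Substituting gives 2.14·I_D² − 11·I_D + 11.7 = 0, with roots I_D = 1.5 or 3.65 mA.
The root I_D = 3.65 mA gives V_GS = 0.141 V ≤ V_t, so take I_D = 1.5 mA.
Then V_GS = 3.36 V and V_DS = V_DD − I_D(R_D+R_S) = 20 − 1.5×2.5 = 16.2 V.
Saturation requires V_DS ≥ V_GS − V_t = 1.26 V; 16.2 ≥ 1.26 ✓.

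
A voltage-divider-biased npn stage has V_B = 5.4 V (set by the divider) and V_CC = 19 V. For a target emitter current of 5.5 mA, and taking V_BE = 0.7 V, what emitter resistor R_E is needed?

V_E = V_B − V_BE = 5.4 − 0.7 = 4.7 V.
R_E = V_E / I_E = 4.7 / 5.5 = 0.855 kΩ.

R_E ≈ 0.85 kΩ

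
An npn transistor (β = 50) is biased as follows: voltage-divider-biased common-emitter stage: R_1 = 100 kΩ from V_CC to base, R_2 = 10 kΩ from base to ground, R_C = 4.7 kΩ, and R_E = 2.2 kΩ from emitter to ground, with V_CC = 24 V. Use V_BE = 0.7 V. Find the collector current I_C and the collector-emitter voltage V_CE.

Thevenize the base divider: V_Th = V_CC·R_2/(R_1+R_2) = 24×10/110 = 2.18 V, R_Th = R_1‖R_2 = 9.09 kΩ.
Base-emitter loop: V_Th = I_B·R_Th + V_BE + (β+1)I_B·R_E, so I_B = (2.18 − 0.7) / (9.09 + 51×2.2) = 0.0122 mA.
I_C = β·I_B = 50×0.0122 = 0.611 mA, and I_E = (β+1)I_B = 0.623 mA.
V_CE = V_CC − I_C·R_C − I_E·R_E = 24 − 0.611×4.7 − 0.623×2.2 = 19.8 V.
V_CE = 19.8 V > 0.2 V confirms active-region operation.

I_C ≈ 0.61 mA, V_CE ≈ 20 V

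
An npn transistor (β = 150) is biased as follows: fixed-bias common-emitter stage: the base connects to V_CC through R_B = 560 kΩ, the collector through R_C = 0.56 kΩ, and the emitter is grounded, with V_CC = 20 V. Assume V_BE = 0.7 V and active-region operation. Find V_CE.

V_CE ≈ 17 V

Base loop: V_CC = I_B·R_B + V_BE, so I_B = (20 − 0.7)/560 kΩ = 0.0345 mA.
In the active region I_C = β·I_B = 150 × 0.0345 = 5.17 mA.
Collector loop: V_CE = V_CC − I_C·R_C = 20 − 5.17×0.56 = 17.1 V.
Since V_CE = 17.1 V > V_CE(sat) ≈ 0.2 V, the transistor is in the active region as assumed.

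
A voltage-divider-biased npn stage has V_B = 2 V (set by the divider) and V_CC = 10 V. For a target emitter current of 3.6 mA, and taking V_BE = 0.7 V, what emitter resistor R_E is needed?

V_E = V_B − V_BE = 2 − 0.7 = 1.3 V.
R_E = V_E / I_E = 1.3 / 3.6 = 0.361 kΩ.

R_E ≈ 0.36 kΩ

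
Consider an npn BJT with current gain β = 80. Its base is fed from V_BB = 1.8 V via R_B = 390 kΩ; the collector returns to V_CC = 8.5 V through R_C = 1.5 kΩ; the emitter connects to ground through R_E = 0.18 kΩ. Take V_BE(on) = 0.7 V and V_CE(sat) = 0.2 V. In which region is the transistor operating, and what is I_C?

Assume active. Base-emitter loop: I_B = (V_BB − V_BE)/(R_B + (β+1)R_E) = (1.8 − 0.7)/(390 + 81×0.18) = 0.00272 mA.
I_C = β·I_B = 80×0.00272 = 0.218 mA.
V_CE = V_CC − I_C·R_C − I_E·R_E = 8.5 − 0.218×1.5 − 0.22×0.18 = 8.13 V > V_CE(sat), so the active-region assumption holds.

active; I_C ≈ 0.22 mA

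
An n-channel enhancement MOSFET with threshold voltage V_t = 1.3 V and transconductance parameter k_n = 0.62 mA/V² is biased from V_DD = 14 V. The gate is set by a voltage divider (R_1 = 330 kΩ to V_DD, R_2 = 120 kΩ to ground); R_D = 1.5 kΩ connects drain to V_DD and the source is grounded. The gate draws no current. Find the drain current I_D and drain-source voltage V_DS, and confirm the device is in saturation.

V_G = V_DD·R_2/(R_1+R_2) = 14×120/450 = 3.73 V. With the source grounded, V_GS = V_G = 3.73 V.
Assume saturation: I_D = (k_n/2)(V_GS − V_t)² = (0.62/2)×(3.73 − 1.3)² = 0.31×2.43² = 1.84 mA.
V_DS = V_DD − I_D·R_D = 14 − 1.84×1.5 = 11.2 V.
Saturation requires V_DS ≥ V_GS − V_t = 2.43 V; 11.2 ≥ 2.43 ✓.

I_D ≈ 1.8 mA, V_DS ≈ 11 V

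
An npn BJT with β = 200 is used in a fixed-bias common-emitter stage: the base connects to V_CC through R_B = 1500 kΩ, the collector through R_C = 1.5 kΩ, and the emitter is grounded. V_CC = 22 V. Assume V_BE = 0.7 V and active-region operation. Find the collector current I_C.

Base loop: V_CC = I_B·R_B + V_BE, so I_B = (22 − 0.7)/1500 kΩ = 0.0142 mA.
In the active region I_C = β·I_B = 200 × 0.0142 = 2.84 mA.
Collector loop: V_CE = V_CC − I_C·R_C = 22 − 2.84×1.5 = 17.7 V.
Since V_CE = 17.7 V > V_CE(sat) ≈ 0.2 V, the transistor is in the active region as assumed.

I_C ≈ 2.8 mA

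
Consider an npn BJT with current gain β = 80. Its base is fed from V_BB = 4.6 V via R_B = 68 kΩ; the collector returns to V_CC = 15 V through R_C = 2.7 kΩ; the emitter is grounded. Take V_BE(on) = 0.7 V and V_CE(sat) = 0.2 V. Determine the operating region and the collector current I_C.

Assume active. Base-emitter loop: I_B = (V_BB − V_BE)/R_B = (4.6 − 0.7)/68 = 0.0574 mA.
I_C = β·I_B = 80×0.0574 = 4.59 mA.
V_CE = V_CC − I_C·R_C = 15 − 4.59×2.7 = 2.61 V > V_CE(sat), so the active-region assumption holds.

active; I_C ≈ 4.6 mA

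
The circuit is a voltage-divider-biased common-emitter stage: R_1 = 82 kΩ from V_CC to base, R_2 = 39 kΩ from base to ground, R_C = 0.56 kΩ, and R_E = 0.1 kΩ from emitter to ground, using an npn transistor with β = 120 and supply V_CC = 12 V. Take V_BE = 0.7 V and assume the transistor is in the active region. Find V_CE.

V_CE ≈ 5.5 V

Thevenize the base divider: V_Th = V_CC·R_2/(R_1+R_2) = 12×39/121 = 3.87 V, R_Th = R_1‖R_2 = 26.4 kΩ.
Base-emitter loop: V_Th = I_B·R_Th + V_BE + (β+1)I_B·R_E, so I_B = (3.87 − 0.7) / (26.4 + 121×0.1) = 0.0822 mA.
I_C = β·I_B = 120×0.0822 = 9.87 mA, and I_E = (β+1)I_B = 9.95 mA.
V_CE = V_CC − I_C·R_C − I_E·R_E = 12 − 9.87×0.56 − 9.95×0.1 = 5.48 V.
V_CE = 5.48 V > 0.2 V confirms active-region operation.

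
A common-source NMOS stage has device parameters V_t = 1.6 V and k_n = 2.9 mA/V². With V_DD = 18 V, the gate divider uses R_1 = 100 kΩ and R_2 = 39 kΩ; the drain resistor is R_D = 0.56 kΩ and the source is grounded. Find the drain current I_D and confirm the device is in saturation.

V_G = V_DD·R_2/(R_1+R_2) = 18×39/139 = 5.05 V. With the source grounded, V_GS = V_G = 5.05 V.
Assume saturation: I_D = (k_n/2)(V_GS − V_t)² = (2.9/2)×(5.05 − 1.6)² = 1.45×3.45² = 17.3 mA.
V_DS = V_DD − I_D·R_D = 18 − 17.3×0.56 = 8.33 V.
Saturation requires V_DS ≥ V_GS − V_t = 3.45 V; 8.33 ≥ 3.45 ✓.

I_D ≈ 17 mA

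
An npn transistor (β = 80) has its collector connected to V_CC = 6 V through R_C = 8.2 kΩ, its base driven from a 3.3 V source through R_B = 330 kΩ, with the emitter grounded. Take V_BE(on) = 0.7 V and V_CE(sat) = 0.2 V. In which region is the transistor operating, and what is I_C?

Assume active. Base-emitter loop: I_B = (V_BB − V_BE)/R_B = (3.3 − 0.7)/330 = 0.00788 mA.
I_C = β·I_B = 80×0.00788 = 0.63 mA.
V_CE = V_CC − I_C·R_C = 6 − 0.63×8.2 = 0.832 V > V_CE(sat), so the active-region assumption holds.

active; I_C ≈ 0.63 mA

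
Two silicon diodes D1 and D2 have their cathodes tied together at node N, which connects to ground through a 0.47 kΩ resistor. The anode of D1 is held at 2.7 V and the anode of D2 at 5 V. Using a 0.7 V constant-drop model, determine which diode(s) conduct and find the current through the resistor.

Assume both conduct. Then node N would need to be at both 2.7−0.7 = 2 V and 5−0.7 = 4.3 V, which is impossible.
Assume only D2 conducts: V_N = 5 − 0.7 = 4.3 V, so I_R = 4.3/0.47 = 9.15 mA.
Check D1: its anode-to-cathode voltage is 2.7 − 4.3 = -1.6 V < 0.7 V, so it is off. The assumption is consistent.

Only D2 conducts; I_R ≈ 9.1 mA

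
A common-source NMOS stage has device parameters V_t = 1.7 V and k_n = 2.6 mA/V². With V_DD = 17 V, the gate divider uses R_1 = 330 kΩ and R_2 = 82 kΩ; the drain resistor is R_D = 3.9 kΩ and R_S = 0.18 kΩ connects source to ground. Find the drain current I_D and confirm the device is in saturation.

V_G = V_DD·R_2/(R_1+R_2) = 17×82/412 = 3.38 V.
Assume saturation: I_D = (k_n/2)(V_GS − V_t)² with V_GS = V_G − I_D·R_S = 3.38 − 0.18·I_D.
Substituting gives 0.0421·I_D² − 1.79·I_D + 3.68 = 0, with roots I_D = 2.17 or 40.3 mA.
The root I_D = 40.3 mA gives V_GS = -3.87 V ≤ V_t, so take I_D = 2.17 mA.
Then V_GS = 2.99 V and V_DS = V_DD − I_D(R_D+R_S) = 17 − 2.17×4.08 = 8.14 V.
Saturation requires V_DS ≥ V_GS − V_t = 1.29 V; 8.14 ≥ 1.29 ✓.

I_D ≈ 2.2 mA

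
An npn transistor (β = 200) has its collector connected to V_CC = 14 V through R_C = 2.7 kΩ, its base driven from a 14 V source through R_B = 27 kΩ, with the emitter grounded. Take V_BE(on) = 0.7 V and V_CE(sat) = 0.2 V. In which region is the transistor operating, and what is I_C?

Assume active: I_B = (14 − 0.7)/27 = 0.493 mA, giving I_C = β·I_B = 98.5 mA.
But then V_CE = 14 − 98.5×2.7 = -252 V < V_CE(sat) = 0.2 V — impossible in the active region.
So the transistor is saturated. With V_CE = 0.2 V, I_C = (V_CC − 0.2)/R_C = 13.8/2.7 = 5.11 mA.
Check: β·I_B = 98.5 mA > I_C = 5.11 mA, confirming saturation.

saturation; I_C ≈ 5.1 mA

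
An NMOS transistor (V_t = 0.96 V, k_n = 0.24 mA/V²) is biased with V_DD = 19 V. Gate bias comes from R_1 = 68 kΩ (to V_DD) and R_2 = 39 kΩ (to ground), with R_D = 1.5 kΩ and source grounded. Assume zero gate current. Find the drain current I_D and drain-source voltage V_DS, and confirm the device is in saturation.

V_G = V_DD·R_2/(R_1+R_2) = 19×39/107 = 6.93 V. With the source grounded, V_GS = V_G = 6.93 V.
Assume saturation: I_D = (k_n/2)(V_GS − V_t)² = (0.24/2)×(6.93 − 0.96)² = 0.12×5.97² = 4.27 mA.
V_DS = V_DD − I_D·R_D = 19 − 4.27×1.5 = 12.6 V.
Saturation requires V_DS ≥ V_GS − V_t = 5.97 V; 12.6 ≥ 5.97 ✓.

I_D ≈ 4.3 mA, V_DS ≈ 13 V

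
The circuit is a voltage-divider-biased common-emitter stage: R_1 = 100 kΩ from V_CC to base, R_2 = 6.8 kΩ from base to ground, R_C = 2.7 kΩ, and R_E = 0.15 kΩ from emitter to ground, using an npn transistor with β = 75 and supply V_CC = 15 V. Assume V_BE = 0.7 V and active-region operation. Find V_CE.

V_CE ≈ 12 V

Thevenize the base divider: V_Th = V_CC·R_2/(R_1+R_2) = 15×6.8/107 = 0.955 V, R_Th = R_1‖R_2 = 6.37 kΩ.
Base-emitter loop: V_Th = I_B·R_Th + V_BE + (β+1)I_B·R_E, so I_B = (0.955 − 0.7) / (6.37 + 76×0.15) = 0.0144 mA.
I_C = β·I_B = 75×0.0144 = 1.08 mA, and I_E = (β+1)I_B = 1.09 mA.
V_CE = V_CC − I_C·R_C − I_E·R_E = 15 − 1.08×2.7 − 1.09×0.15 = 11.9 V.
V_CE = 11.9 V > 0.2 V confirms active-region operation.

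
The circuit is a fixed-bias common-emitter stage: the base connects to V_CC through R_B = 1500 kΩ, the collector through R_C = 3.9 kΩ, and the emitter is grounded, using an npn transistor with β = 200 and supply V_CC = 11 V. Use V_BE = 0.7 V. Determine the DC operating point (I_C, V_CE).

Base loop: V_CC = I_B·R_B + V_BE, so I_B = (11 − 0.7)/1500 kΩ = 0.00687 mA.
In the active region I_C = β·I_B = 200 × 0.00687 = 1.37 mA.
Collector loop: V_CE = V_CC − I_C·R_C = 11 − 1.37×3.9 = 5.64 V.
Since V_CE = 5.64 V > V_CE(sat) ≈ 0.2 V, the transistor is in the active region as assumed.

I_C ≈ 1.4 mA, V_CE ≈ 5.6 V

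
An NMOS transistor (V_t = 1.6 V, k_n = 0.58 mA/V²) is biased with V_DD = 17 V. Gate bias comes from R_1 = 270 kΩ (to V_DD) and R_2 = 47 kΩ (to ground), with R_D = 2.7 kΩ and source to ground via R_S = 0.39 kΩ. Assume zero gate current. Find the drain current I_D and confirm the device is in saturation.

I_D ≈ 0.2 mA

V_G = V_DD·R_2/(R_1+R_2) = 17×47/317 = 2.52 V.
Assume saturation: I_D = (k_n/2)(V_GS − V_t)² with V_GS = V_G − I_D·R_S = 2.52 − 0.39·I_D.
Substituting gives 0.0441·I_D² − 1.21·I_D + 0.246 = 0, with roots I_D = 0.205 or 27.2 mA.
The root I_D = 27.2 mA gives V_GS = -8.08 V ≤ V_t, so take I_D = 0.205 mA.
Then V_GS = 2.44 V and V_DS = V_DD − I_D(R_D+R_S) = 17 − 0.205×3.09 = 16.4 V.
Saturation requires V_DS ≥ V_GS − V_t = 0.841 V; 16.4 ≥ 0.841 ✓.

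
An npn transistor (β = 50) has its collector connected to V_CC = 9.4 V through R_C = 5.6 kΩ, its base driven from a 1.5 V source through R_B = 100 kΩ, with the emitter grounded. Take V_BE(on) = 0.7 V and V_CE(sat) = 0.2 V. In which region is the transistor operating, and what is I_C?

Assume active. Base-emitter loop: I_B = (V_BB − V_BE)/R_B = (1.5 − 0.7)/100 = 0.008 mA.
I_C = β·I_B = 50×0.008 = 0.4 mA.
V_CE = V_CC − I_C·R_C = 9.4 − 0.4×5.6 = 7.16 V > V_CE(sat), so the active-region assumption holds.

active; I_C ≈ 0.4 mA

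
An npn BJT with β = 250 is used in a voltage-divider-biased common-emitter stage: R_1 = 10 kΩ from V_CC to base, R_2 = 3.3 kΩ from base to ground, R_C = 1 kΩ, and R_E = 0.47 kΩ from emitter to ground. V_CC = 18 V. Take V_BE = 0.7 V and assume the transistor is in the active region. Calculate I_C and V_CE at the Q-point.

I_C ≈ 7.8 mA, V_CE ≈ 6.5 V

Thevenize the base divider: V_Th = V_CC·R_2/(R_1+R_2) = 18×3.3/13.3 = 4.47 V, R_Th = R_1‖R_2 = 2.48 kΩ.
Base-emitter loop: V_Th = I_B·R_Th + V_BE + (β+1)I_B·R_E, so I_B = (4.47 − 0.7) / (2.48 + 251×0.47) = 0.0313 mA.
I_C = β·I_B = 250×0.0313 = 7.82 mA, and I_E = (β+1)I_B = 7.85 mA.
V_CE = V_CC − I_C·R_C − I_E·R_E = 18 − 7.82×1 − 7.85×0.47 = 6.49 V.
V_CE = 6.49 V > 0.2 V confirms active-region operation.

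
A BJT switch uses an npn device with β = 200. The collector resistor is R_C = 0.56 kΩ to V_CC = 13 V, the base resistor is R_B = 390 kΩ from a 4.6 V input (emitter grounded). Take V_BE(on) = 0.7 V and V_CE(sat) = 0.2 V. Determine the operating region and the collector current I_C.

Assume active. Base-emitter loop: I_B = (V_BB − V_BE)/R_B = (4.6 − 0.7)/390 = 0.01 mA.
I_C = β·I_B = 200×0.01 = 2 mA.
V_CE = V_CC − I_C·R_C = 13 − 2×0.56 = 11.9 V > V_CE(sat), so the active-region assumption holds.

active; I_C ≈ 2 mA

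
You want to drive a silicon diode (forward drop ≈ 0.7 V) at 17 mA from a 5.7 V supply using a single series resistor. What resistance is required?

The resistor drops V_S − V_D = 5.7 − 0.7 = 5 V at 17 mA.
R = 5 V / 17 mA = 0.294 kΩ.

R ≈ 0.29 kΩ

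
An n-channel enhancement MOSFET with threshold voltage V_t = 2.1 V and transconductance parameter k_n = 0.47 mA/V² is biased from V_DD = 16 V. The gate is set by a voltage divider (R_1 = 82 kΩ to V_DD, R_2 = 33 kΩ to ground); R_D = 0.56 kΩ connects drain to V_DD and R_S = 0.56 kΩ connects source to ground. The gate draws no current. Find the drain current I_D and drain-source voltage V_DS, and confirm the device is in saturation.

I_D ≈ 0.92 mA, V_DS ≈ 15 V

V_G = V_DD·R_2/(R_1+R_2) = 16×33/115 = 4.59 V.
Assume saturation: I_D = (k_n/2)(V_GS − V_t)² with V_GS = V_G − I_D·R_S = 4.59 − 0.56·I_D.
Substituting gives 0.0737·I_D² − 1.66·I_D + 1.46 = 0, with roots I_D = 0.918 or 21.5 mA.
The root I_D = 21.5 mA gives V_GS = -7.48 V ≤ V_t, so take I_D = 0.918 mA.
Then V_GS = 4.08 V and V_DS = V_DD − I_D(R_D+R_S) = 16 − 0.918×1.12 = 15 V.
Saturation requires V_DS ≥ V_GS − V_t = 1.98 V; 15 ≥ 1.98 ✓.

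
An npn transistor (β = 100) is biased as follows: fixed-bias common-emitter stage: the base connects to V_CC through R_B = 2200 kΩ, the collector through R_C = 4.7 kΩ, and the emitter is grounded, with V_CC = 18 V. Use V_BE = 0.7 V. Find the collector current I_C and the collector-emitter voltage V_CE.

Base loop: V_CC = I_B·R_B + V_BE, so I_B = (18 − 0.7)/2200 kΩ = 0.00786 mA.
In the active region I_C = β·I_B = 100 × 0.00786 = 0.786 mA.
Collector loop: V_CE = V_CC − I_C·R_C = 18 − 0.786×4.7 = 14.3 V.
Since V_CE = 14.3 V > V_CE(sat) ≈ 0.2 V, the transistor is in the active region as assumed.

I_C ≈ 0.79 mA, V_CE ≈ 14 V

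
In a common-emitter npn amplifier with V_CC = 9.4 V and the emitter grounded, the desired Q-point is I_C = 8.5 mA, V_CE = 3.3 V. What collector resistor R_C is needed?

R_C ≈ 0.72 kΩ

Collector loop: V_CC = I_C·R_C + V_CE.
R_C = (V_CC − V_CE)/I_C = (9.4 − 3.3)/8.5 = 0.718 kΩ.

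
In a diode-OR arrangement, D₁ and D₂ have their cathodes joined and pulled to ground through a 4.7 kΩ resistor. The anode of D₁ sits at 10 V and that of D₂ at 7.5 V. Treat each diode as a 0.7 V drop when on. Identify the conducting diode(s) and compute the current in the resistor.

Only D₁ conducts; I_R ≈ 2 mA

Assume both conduct. Then node N would need to be at both 10−0.7 = 9.3 V and 7.5−0.7 = 6.8 V, which is impossible.
Assume only D₁ conducts: V_N = 10 − 0.7 = 9.3 V, so I_R = 9.3/4.7 = 1.98 mA.
Check D₂: its anode-to-cathode voltage is 7.5 − 9.3 = -1.8 V < 0.7 V, so it is off. The assumption is consistent.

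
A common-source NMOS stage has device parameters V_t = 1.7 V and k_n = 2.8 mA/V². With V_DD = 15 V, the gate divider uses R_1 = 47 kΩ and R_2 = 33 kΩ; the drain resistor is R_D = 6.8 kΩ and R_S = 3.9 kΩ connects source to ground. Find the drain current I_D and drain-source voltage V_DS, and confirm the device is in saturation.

I_D ≈ 0.94 mA, V_DS ≈ 4.9 V

V_G = V_DD·R_2/(R_1+R_2) = 15×33/80 = 6.19 V.
Assume saturation: I_D = (k_n/2)(V_GS − V_t)² with V_GS = V_G − I_D·R_S = 6.19 − 3.9·I_D.
Substituting gives 21.3·I_D² − 50·I_D + 28.2 = 0, with roots I_D = 0.94 or 1.41 mA.
The root I_D = 1.41 mA gives V_GS = 0.697 V ≤ V_t, so take I_D = 0.94 mA.
Then V_GS = 2.52 V and V_DS = V_DD − I_D(R_D+R_S) = 15 − 0.94×10.7 = 4.94 V.
Saturation requires V_DS ≥ V_GS − V_t = 0.82 V; 4.94 ≥ 0.82 ✓.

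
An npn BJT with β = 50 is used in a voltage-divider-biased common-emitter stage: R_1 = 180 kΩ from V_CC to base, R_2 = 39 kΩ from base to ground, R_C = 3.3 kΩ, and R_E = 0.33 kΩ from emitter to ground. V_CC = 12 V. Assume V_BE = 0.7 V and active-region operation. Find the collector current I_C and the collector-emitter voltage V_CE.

I_C ≈ 1.5 mA, V_CE ≈ 6.7 V

Thevenize the base divider: V_Th = V_CC·R_2/(R_1+R_2) = 12×39/219 = 2.14 V, R_Th = R_1‖R_2 = 32.1 kΩ.
Base-emitter loop: V_Th = I_B·R_Th + V_BE + (β+1)I_B·R_E, so I_B = (2.14 − 0.7) / (32.1 + 51×0.33) = 0.0294 mA.
I_C = β·I_B = 50×0.0294 = 1.47 mA, and I_E = (β+1)I_B = 1.5 mA.
V_CE = V_CC − I_C·R_C − I_E·R_E = 12 − 1.47×3.3 − 1.5×0.33 = 6.66 V.
V_CE = 6.66 V > 0.2 V confirms active-region operation.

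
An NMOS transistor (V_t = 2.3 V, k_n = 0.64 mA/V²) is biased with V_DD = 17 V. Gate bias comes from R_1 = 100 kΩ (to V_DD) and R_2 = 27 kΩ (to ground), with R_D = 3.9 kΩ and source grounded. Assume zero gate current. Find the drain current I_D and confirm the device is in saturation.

I_D ≈ 0.55 mA

V_G = V_DD·R_2/(R_1+R_2) = 17×27/127 = 3.61 V. With the source grounded, V_GS = V_G = 3.61 V.
Assume saturation: I_D = (k_n/2)(V_GS − V_t)² = (0.64/2)×(3.61 − 2.3)² = 0.32×1.31² = 0.553 mA.
V_DS = V_DD − I_D·R_D = 17 − 0.553×3.9 = 14.8 V.
Saturation requires V_DS ≥ V_GS − V_t = 1.31 V; 14.8 ≥ 1.31 ✓.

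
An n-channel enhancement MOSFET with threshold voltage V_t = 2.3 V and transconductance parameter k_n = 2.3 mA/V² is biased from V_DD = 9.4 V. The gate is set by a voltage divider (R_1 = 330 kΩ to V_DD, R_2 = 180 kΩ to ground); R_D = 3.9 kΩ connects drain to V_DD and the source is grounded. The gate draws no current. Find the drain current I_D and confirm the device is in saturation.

V_G = V_DD·R_2/(R_1+R_2) = 9.4×180/510 = 3.32 V. With the source grounded, V_GS = V_G = 3.32 V.
Assume saturation: I_D = (k_n/2)(V_GS − V_t)² = (2.3/2)×(3.32 − 2.3)² = 1.15×1.02² = 1.19 mA.
V_DS = V_DD − I_D·R_D = 9.4 − 1.19×3.9 = 4.76 V.
Saturation requires V_DS ≥ V_GS − V_t = 1.02 V; 4.76 ≥ 1.02 ✓.

I_D ≈ 1.2 mA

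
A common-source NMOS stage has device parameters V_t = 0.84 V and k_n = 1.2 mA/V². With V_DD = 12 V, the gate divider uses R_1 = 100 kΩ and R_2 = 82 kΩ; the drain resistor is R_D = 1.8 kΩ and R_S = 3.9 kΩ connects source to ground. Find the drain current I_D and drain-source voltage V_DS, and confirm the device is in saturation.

V_G = V_DD·R_2/(R_1+R_2) = 12×82/182 = 5.41 V.
Assume saturation: I_D = (k_n/2)(V_GS − V_t)² with V_GS = V_G − I_D·R_S = 5.41 − 3.9·I_D.
Substituting gives 9.13·I_D² − 22.4·I_D + 12.5 = 0, with roots I_D = 0.863 or 1.59 mA.
The root I_D = 1.59 mA gives V_GS = -0.787 V ≤ V_t, so take I_D = 0.863 mA.
Then V_GS = 2.04 V and V_DS = V_DD − I_D(R_D+R_S) = 12 − 0.863×5.7 = 7.08 V.
Saturation requires V_DS ≥ V_GS − V_t = 1.2 V; 7.08 ≥ 1.2 ✓.

I_D ≈ 0.86 mA, V_DS ≈ 7.1 V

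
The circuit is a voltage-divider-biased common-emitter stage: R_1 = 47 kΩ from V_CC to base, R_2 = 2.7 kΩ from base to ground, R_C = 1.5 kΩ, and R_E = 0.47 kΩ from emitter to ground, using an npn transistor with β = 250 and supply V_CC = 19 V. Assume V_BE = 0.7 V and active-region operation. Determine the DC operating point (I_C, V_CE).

I_C ≈ 0.69 mA, V_CE ≈ 18 V

Thevenize the base divider: V_Th = V_CC·R_2/(R_1+R_2) = 19×2.7/49.7 = 1.03 V, R_Th = R_1‖R_2 = 2.55 kΩ.
Base-emitter loop: V_Th = I_B·R_Th + V_BE + (β+1)I_B·R_E, so I_B = (1.03 − 0.7) / (2.55 + 251×0.47) = 0.00276 mA.
I_C = β·I_B = 250×0.00276 = 0.689 mA, and I_E = (β+1)I_B = 0.692 mA.
V_CE = V_CC − I_C·R_C − I_E·R_E = 19 − 0.689×1.5 − 0.692×0.47 = 17.6 V.
V_CE = 17.6 V > 0.2 V confirms active-region operation.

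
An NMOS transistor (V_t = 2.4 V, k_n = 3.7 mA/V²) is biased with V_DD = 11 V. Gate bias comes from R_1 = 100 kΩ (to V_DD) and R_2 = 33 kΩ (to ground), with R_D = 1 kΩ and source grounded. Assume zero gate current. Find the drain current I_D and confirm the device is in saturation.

V_G = V_DD·R_2/(R_1+R_2) = 11×33/133 = 2.73 V. With the source grounded, V_GS = V_G = 2.73 V.
Assume saturation: I_D = (k_n/2)(V_GS − V_t)² = (3.7/2)×(2.73 − 2.4)² = 1.85×0.329² = 0.201 mA.
V_DS = V_DD − I_D·R_D = 11 − 0.201×1 = 10.8 V.
Saturation requires V_DS ≥ V_GS − V_t = 0.329 V; 10.8 ≥ 0.329 ✓.

I_D ≈ 0.2 mA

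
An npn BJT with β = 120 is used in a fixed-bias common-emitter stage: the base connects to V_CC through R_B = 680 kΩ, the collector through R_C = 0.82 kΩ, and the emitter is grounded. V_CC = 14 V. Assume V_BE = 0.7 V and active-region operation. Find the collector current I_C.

Base loop: V_CC = I_B·R_B + V_BE, so I_B = (14 − 0.7)/680 kΩ = 0.0196 mA.
In the active region I_C = β·I_B = 120 × 0.0196 = 2.35 mA.
Collector loop: V_CE = V_CC − I_C·R_C = 14 − 2.35×0.82 = 12.1 V.
Since V_CE = 12.1 V > V_CE(sat) ≈ 0.2 V, the transistor is in the active region as assumed.

I_C ≈ 2.3 mA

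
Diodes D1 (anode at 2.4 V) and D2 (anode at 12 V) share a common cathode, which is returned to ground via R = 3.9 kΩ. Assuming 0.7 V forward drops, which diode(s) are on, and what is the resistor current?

Assume both conduct. Then node N would need to be at both 2.4−0.7 = 1.7 V and 12−0.7 = 11.3 V, which is impossible.
Assume only D2 conducts: V_N = 12 − 0.7 = 11.3 V, so I_R = 11.3/3.9 = 2.9 mA.
Check D1: its anode-to-cathode voltage is 2.4 − 11.3 = -8.9 V < 0.7 V, so it is off. The assumption is consistent.

Only D2 conducts; I_R ≈ 2.9 mA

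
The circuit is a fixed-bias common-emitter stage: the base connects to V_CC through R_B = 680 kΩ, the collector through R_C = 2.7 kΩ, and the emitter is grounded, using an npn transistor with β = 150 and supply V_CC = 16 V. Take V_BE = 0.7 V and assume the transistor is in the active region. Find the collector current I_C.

I_C ≈ 3.4 mA

Base loop: V_CC = I_B·R_B + V_BE, so I_B = (16 − 0.7)/680 kΩ = 0.0225 mA.
In the active region I_C = β·I_B = 150 × 0.0225 = 3.38 mA.
Collector loop: V_CE = V_CC − I_C·R_C = 16 − 3.38×2.7 = 6.89 V.
Since V_CE = 6.89 V > V_CE(sat) ≈ 0.2 V, the transistor is in the active region as assumed.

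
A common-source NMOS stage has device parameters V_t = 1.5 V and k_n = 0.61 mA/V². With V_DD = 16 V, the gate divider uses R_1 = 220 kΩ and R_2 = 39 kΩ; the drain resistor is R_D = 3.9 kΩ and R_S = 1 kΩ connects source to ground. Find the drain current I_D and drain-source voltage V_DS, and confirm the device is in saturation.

V_G = V_DD·R_2/(R_1+R_2) = 16×39/259 = 2.41 V.
Assume saturation: I_D = (k_n/2)(V_GS − V_t)² with V_GS = V_G − I_D·R_S = 2.41 − 1·I_D.
Substituting gives 0.305·I_D² − 1.55·I_D + 0.252 = 0, with roots I_D = 0.168 or 4.93 mA.
The root I_D = 4.93 mA gives V_GS = -2.52 V ≤ V_t, so take I_D = 0.168 mA.
Then V_GS = 2.24 V and V_DS = V_DD − I_D(R_D+R_S) = 16 − 0.168×4.9 = 15.2 V.
Saturation requires V_DS ≥ V_GS − V_t = 0.742 V; 15.2 ≥ 0.742 ✓.

I_D ≈ 0.17 mA, V_DS ≈ 15 V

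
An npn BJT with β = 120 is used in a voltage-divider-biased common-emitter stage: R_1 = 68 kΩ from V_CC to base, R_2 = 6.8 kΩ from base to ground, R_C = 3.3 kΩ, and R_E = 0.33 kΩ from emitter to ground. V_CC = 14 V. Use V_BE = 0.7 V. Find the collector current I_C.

Thevenize the base divider: V_Th = V_CC·R_2/(R_1+R_2) = 14×6.8/74.8 = 1.27 V, R_Th = R_1‖R_2 = 6.18 kΩ.
Base-emitter loop: V_Th = I_B·R_Th + V_BE + (β+1)I_B·R_E, so I_B = (1.27 − 0.7) / (6.18 + 121×0.33) = 0.0124 mA.
I_C = β·I_B = 120×0.0124 = 1.49 mA, and I_E = (β+1)I_B = 1.5 mA.
V_CE = V_CC − I_C·R_C − I_E·R_E = 14 − 1.49×3.3 − 1.5×0.33 = 8.59 V.
V_CE = 8.59 V > 0.2 V confirms active-region operation.

I_C ≈ 1.5 mA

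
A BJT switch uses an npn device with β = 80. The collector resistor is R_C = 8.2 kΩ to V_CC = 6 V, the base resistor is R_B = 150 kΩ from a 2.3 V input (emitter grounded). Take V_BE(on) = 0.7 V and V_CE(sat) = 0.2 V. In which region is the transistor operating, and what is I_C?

Assume active: I_B = (2.3 − 0.7)/150 = 0.0107 mA, giving I_C = β·I_B = 0.853 mA.
But then V_CE = 6 − 0.853×8.2 = -0.997 V < V_CE(sat) = 0.2 V — impossible in the active region.
So the transistor is saturated. With V_CE = 0.2 V, I_C = (V_CC − 0.2)/R_C = 5.8/8.2 = 0.707 mA.
Check: β·I_B = 0.853 mA > I_C = 0.707 mA, confirming saturation.

saturation; I_C ≈ 0.71 mA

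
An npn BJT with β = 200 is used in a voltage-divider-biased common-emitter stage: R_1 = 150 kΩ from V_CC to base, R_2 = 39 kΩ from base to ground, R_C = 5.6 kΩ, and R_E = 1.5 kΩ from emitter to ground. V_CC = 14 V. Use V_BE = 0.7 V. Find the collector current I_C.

Thevenize the base divider: V_Th = V_CC·R_2/(R_1+R_2) = 14×39/189 = 2.89 V, R_Th = R_1‖R_2 = 31 kΩ.
Base-emitter loop: V_Th = I_B·R_Th + V_BE + (β+1)I_B·R_E, so I_B = (2.89 − 0.7) / (31 + 201×1.5) = 0.00658 mA.
I_C = β·I_B = 200×0.00658 = 1.32 mA, and I_E = (β+1)I_B = 1.32 mA.
V_CE = V_CC − I_C·R_C − I_E·R_E = 14 − 1.32×5.6 − 1.32×1.5 = 4.64 V.
V_CE = 4.64 V > 0.2 V confirms active-region operation.

I_C ≈ 1.3 mA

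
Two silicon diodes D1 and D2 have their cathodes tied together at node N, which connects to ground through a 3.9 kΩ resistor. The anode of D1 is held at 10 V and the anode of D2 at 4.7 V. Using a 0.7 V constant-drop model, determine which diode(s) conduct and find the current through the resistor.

Assume both conduct. Then node N would need to be at both 10−0.7 = 9.3 V and 4.7−0.7 = 4 V, which is impossible.
Assume only D1 conducts: V_N = 10 − 0.7 = 9.3 V, so I_R = 9.3/3.9 = 2.38 mA.
Check D2: its anode-to-cathode voltage is 4.7 − 9.3 = -4.6 V < 0.7 V, so it is off. The assumption is consistent.

Only D1 conducts; I_R ≈ 2.4 mA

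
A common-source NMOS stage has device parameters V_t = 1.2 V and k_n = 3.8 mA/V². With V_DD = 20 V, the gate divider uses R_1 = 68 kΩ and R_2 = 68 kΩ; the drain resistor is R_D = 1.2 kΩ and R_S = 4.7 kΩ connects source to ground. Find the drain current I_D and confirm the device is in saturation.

I_D ≈ 1.7 mA

V_G = V_DD·R_2/(R_1+R_2) = 20×68/136 = 10 V.
Assume saturation: I_D = (k_n/2)(V_GS − V_t)² with V_GS = V_G − I_D·R_S = 10 − 4.7·I_D.
Substituting gives 42·I_D² − 158·I_D + 147 = 0, with roots I_D = 1.67 or 2.1 mA.
The root I_D = 2.1 mA gives V_GS = 0.15 V ≤ V_t, so take I_D = 1.67 mA.
Then V_GS = 2.14 V and V_DS = V_DD − I_D(R_D+R_S) = 20 − 1.67×5.9 = 10.1 V.
Saturation requires V_DS ≥ V_GS − V_t = 0.938 V; 10.1 ≥ 0.938 ✓.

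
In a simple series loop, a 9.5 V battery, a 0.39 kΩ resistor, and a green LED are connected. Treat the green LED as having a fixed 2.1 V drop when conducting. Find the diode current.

KVL around the loop: 9.5 = V_D + I·R = 2.1 + I × 0.39 kΩ.
So I = (9.5 − 2.1) / 0.39 kΩ = 7.4 / 0.39 = 19 mA.

I ≈ 19 mA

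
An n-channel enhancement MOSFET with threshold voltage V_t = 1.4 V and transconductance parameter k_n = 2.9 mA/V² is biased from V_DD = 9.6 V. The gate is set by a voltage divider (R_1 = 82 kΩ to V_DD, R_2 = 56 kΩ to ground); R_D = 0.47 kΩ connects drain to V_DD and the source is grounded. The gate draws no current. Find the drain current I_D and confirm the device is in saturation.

I_D ≈ 9 mA

V_G = V_DD·R_2/(R_1+R_2) = 9.6×56/138 = 3.9 V. With the source grounded, V_GS = V_G = 3.9 V.
Assume saturation: I_D = (k_n/2)(V_GS − V_t)² = (2.9/2)×(3.9 − 1.4)² = 1.45×2.5² = 9.03 mA.
V_DS = V_DD − I_D·R_D = 9.6 − 9.03×0.47 = 5.36 V.
Saturation requires V_DS ≥ V_GS − V_t = 2.5 V; 5.36 ≥ 2.5 ✓.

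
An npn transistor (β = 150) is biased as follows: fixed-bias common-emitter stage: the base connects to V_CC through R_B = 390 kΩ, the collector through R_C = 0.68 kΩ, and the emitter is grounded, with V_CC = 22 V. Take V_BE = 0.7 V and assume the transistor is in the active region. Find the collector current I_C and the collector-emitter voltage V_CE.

I_C ≈ 8.2 mA, V_CE ≈ 16 V

Base loop: V_CC = I_B·R_B + V_BE, so I_B = (22 − 0.7)/390 kΩ = 0.0546 mA.
In the active region I_C = β·I_B = 150 × 0.0546 = 8.19 mA.
Collector loop: V_CE = V_CC − I_C·R_C = 22 − 8.19×0.68 = 16.4 V.
Since V_CE = 16.4 V > V_CE(sat) ≈ 0.2 V, the transistor is in the active region as assumed.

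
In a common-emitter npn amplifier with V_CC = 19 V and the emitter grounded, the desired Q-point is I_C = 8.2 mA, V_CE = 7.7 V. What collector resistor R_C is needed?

Collector loop: V_CC = I_C·R_C + V_CE.
R_C = (V_CC − V_CE)/I_C = (19 − 7.7)/8.2 = 1.38 kΩ.

R_C ≈ 1.4 kΩ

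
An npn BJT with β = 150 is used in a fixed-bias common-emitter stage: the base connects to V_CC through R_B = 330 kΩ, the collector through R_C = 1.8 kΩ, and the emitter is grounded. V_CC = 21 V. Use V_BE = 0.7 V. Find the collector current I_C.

I_C ≈ 9.2 mA

Base loop: V_CC = I_B·R_B + V_BE, so I_B = (21 − 0.7)/330 kΩ = 0.0615 mA.
In the active region I_C = β·I_B = 150 × 0.0615 = 9.23 mA.
Collector loop: V_CE = V_CC − I_C·R_C = 21 − 9.23×1.8 = 4.39 V.
Since V_CE = 4.39 V > V_CE(sat) ≈ 0.2 V, the transistor is in the active region as assumed.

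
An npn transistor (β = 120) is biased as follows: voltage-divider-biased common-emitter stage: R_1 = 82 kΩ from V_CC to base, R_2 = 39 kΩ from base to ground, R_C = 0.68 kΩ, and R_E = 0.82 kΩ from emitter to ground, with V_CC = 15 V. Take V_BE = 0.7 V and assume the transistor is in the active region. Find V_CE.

Thevenize the base divider: V_Th = V_CC·R_2/(R_1+R_2) = 15×39/121 = 4.83 V, R_Th = R_1‖R_2 = 26.4 kΩ.
Base-emitter loop: V_Th = I_B·R_Th + V_BE + (β+1)I_B·R_E, so I_B = (4.83 − 0.7) / (26.4 + 121×0.82) = 0.0329 mA.
I_C = β·I_B = 120×0.0329 = 3.95 mA, and I_E = (β+1)I_B = 3.98 mA.
V_CE = V_CC − I_C·R_C − I_E·R_E = 15 − 3.95×0.68 − 3.98×0.82 = 9.05 V.
V_CE = 9.05 V > 0.2 V confirms active-region operation.

V_CE ≈ 9 V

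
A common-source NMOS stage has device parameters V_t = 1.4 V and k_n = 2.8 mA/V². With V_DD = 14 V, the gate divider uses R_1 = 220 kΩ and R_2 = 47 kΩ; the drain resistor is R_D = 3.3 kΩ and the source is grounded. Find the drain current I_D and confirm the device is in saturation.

V_G = V_DD·R_2/(R_1+R_2) = 14×47/267 = 2.46 V. With the source grounded, V_GS = V_G = 2.46 V.
Assume saturation: I_D = (k_n/2)(V_GS − V_t)² = (2.8/2)×(2.46 − 1.4)² = 1.4×1.06² = 1.59 mA.
V_DS = V_DD − I_D·R_D = 14 − 1.59×3.3 = 8.77 V.
Saturation requires V_DS ≥ V_GS − V_t = 1.06 V; 8.77 ≥ 1.06 ✓.

I_D ≈ 1.6 mA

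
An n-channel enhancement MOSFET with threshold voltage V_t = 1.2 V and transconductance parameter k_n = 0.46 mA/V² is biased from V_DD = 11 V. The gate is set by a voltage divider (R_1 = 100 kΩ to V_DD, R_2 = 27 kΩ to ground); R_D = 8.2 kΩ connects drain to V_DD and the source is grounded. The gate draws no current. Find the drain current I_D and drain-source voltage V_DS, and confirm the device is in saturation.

I_D ≈ 0.3 mA, V_DS ≈ 8.6 V

V_G = V_DD·R_2/(R_1+R_2) = 11×27/127 = 2.34 V. With the source grounded, V_GS = V_G = 2.34 V.
Assume saturation: I_D = (k_n/2)(V_GS − V_t)² = (0.46/2)×(2.34 − 1.2)² = 0.23×1.14² = 0.298 mA.
V_DS = V_DD − I_D·R_D = 11 − 0.298×8.2 = 8.56 V.
Saturation requires V_DS ≥ V_GS − V_t = 1.14 V; 8.56 ≥ 1.14 ✓.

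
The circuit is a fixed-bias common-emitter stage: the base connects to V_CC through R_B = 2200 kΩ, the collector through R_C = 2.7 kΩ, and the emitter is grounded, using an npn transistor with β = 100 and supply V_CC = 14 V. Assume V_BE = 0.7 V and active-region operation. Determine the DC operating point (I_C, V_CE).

Base loop: V_CC = I_B·R_B + V_BE, so I_B = (14 − 0.7)/2200 kΩ = 0.00605 mA.
In the active region I_C = β·I_B = 100 × 0.00605 = 0.605 mA.
Collector loop: V_CE = V_CC − I_C·R_C = 14 − 0.605×2.7 = 12.4 V.
Since V_CE = 12.4 V > V_CE(sat) ≈ 0.2 V, the transistor is in the active region as assumed.

I_C ≈ 0.6 mA, V_CE ≈ 12 V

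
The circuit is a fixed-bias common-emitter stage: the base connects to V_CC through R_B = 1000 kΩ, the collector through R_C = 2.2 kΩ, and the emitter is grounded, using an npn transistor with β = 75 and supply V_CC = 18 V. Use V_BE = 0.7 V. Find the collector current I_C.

Base loop: V_CC = I_B·R_B + V_BE, so I_B = (18 − 0.7)/1000 kΩ = 0.0173 mA.
In the active region I_C = β·I_B = 75 × 0.0173 = 1.3 mA.
Collector loop: V_CE = V_CC − I_C·R_C = 18 − 1.3×2.2 = 15.1 V.
Since V_CE = 15.1 V > V_CE(sat) ≈ 0.2 V, the transistor is in the active region as assumed.

I_C ≈ 1.3 mA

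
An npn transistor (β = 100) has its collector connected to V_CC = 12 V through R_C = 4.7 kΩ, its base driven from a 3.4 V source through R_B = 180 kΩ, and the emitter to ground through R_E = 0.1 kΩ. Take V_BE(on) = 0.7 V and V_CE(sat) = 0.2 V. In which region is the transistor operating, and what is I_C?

active; I_C ≈ 1.4 mA

Assume active. Base-emitter loop: I_B = (V_BB − V_BE)/(R_B + (β+1)R_E) = (3.4 − 0.7)/(180 + 101×0.1) = 0.0142 mA.
I_C = β·I_B = 100×0.0142 = 1.42 mA.
V_CE = V_CC − I_C·R_C − I_E·R_E = 12 − 1.42×4.7 − 1.43×0.1 = 5.18 V > V_CE(sat), so the active-region assumption holds.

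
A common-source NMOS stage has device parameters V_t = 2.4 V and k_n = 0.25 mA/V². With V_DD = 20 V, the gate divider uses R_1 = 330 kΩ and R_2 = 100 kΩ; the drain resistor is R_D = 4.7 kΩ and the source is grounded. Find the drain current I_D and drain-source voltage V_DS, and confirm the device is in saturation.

I_D ≈ 0.63 mA, V_DS ≈ 17 V

V_G = V_DD·R_2/(R_1+R_2) = 20×100/430 = 4.65 V. With the source grounded, V_GS = V_G = 4.65 V.
Assume saturation: I_D = (k_n/2)(V_GS − V_t)² = (0.25/2)×(4.65 − 2.4)² = 0.125×2.25² = 0.633 mA.
V_DS = V_DD − I_D·R_D = 20 − 0.633×4.7 = 17 V.
Saturation requires V_DS ≥ V_GS − V_t = 2.25 V; 17 ≥ 2.25 ✓.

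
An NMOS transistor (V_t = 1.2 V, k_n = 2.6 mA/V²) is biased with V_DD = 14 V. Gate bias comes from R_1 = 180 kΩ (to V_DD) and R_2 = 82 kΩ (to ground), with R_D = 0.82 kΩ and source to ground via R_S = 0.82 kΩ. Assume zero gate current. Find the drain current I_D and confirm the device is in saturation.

I_D ≈ 2.3 mA

V_G = V_DD·R_2/(R_1+R_2) = 14×82/262 = 4.38 V.
Assume saturation: I_D = (k_n/2)(V_GS − V_t)² with V_GS = V_G − I_D·R_S = 4.38 − 0.82·I_D.
Substituting gives 0.874·I_D² − 7.78·I_D + 13.2 = 0, with roots I_D = 2.27 or 6.64 mA.
The root I_D = 6.64 mA gives V_GS = -1.06 V ≤ V_t, so take I_D = 2.27 mA.
Then V_GS = 2.52 V and V_DS = V_DD − I_D(R_D+R_S) = 14 − 2.27×1.64 = 10.3 V.
Saturation requires V_DS ≥ V_GS − V_t = 1.32 V; 10.3 ≥ 1.32 ✓.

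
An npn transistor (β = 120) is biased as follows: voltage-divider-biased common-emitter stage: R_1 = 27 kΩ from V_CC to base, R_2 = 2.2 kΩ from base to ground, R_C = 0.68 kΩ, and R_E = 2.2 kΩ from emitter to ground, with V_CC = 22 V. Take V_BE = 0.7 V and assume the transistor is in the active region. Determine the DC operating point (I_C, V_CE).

I_C ≈ 0.43 mA, V_CE ≈ 21 V

Thevenize the base divider: V_Th = V_CC·R_2/(R_1+R_2) = 22×2.2/29.2 = 1.66 V, R_Th = R_1‖R_2 = 2.03 kΩ.
Base-emitter loop: V_Th = I_B·R_Th + V_BE + (β+1)I_B·R_E, so I_B = (1.66 − 0.7) / (2.03 + 121×2.2) = 0.00357 mA.
I_C = β·I_B = 120×0.00357 = 0.428 mA, and I_E = (β+1)I_B = 0.432 mA.
V_CE = V_CC − I_C·R_C − I_E·R_E = 22 − 0.428×0.68 − 0.432×2.2 = 20.8 V.
V_CE = 20.8 V > 0.2 V confirms active-region operation.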